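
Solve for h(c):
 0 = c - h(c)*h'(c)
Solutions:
 h(c) = -sqrt(C1 + c^2)
 h(c) = sqrt(C1 + c^2)


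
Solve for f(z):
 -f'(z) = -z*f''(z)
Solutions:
 f(z) = C1 + C2*z^2


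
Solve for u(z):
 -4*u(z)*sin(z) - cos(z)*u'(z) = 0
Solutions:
 u(z) = C1*cos(z)^4


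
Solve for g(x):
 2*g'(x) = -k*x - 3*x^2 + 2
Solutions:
 g(x) = C1 - k*x^2/4 - x^3/2 + x


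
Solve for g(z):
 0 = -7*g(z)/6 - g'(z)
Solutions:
 g(z) = C1*exp(-7*z/6)


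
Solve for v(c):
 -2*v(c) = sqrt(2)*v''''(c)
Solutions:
 v(c) = (C1*sin(2^(5/8)*c/2) + C2*cos(2^(5/8)*c/2))*exp(-2^(5/8)*c/2) + (C3*sin(2^(5/8)*c/2) + C4*cos(2^(5/8)*c/2))*exp(2^(5/8)*c/2)


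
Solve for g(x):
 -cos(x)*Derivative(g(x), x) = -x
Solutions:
 g(x) = C1 + Integral(x/cos(x), x)


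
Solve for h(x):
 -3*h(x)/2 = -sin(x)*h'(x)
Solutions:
 h(x) = C1*(cos(x) - 1)^(3/4)/(cos(x) + 1)^(3/4)


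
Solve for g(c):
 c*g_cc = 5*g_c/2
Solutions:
 g(c) = C1 + C2*c^(7/2)


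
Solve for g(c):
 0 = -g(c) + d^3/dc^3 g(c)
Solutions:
 g(c) = C3*exp(c) + (C1*sin(sqrt(3)*c/2) + C2*cos(sqrt(3)*c/2))*exp(-c/2)


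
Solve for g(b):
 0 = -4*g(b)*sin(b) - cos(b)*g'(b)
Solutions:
 g(b) = C1*cos(b)^4


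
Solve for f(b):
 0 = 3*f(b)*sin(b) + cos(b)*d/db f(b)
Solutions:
 f(b) = C1*cos(b)^3


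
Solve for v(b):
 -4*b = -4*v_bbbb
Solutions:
 v(b) = C1 + C2*b + C3*b^2 + C4*b^3 + b^5/120


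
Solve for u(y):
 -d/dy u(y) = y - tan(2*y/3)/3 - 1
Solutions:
 u(y) = C1 - y^2/2 + y - log(cos(2*y/3))/2


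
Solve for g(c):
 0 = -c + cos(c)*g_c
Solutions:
 g(c) = C1 + Integral(c/cos(c), c)


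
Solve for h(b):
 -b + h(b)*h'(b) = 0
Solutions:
 h(b) = -sqrt(C1 + b^2)
 h(b) = sqrt(C1 + b^2)


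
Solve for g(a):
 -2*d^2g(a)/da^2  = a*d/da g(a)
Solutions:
 g(a) = C1 + C2*erf(a/2)


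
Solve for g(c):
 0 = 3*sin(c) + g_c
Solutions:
 g(c) = C1 + 3*cos(c)


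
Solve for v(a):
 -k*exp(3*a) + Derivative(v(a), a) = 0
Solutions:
 v(a) = C1 + k*exp(3*a)/3


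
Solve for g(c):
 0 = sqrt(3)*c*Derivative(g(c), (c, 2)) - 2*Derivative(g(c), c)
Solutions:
 g(c) = C1 + C2*c^(1 + 2*sqrt(3)/3)


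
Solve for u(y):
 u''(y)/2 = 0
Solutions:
 u(y) = C1 + C2*y


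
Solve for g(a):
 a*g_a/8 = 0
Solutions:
 g(a) = C1


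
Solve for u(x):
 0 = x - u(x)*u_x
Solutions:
 u(x) = -sqrt(C1 + x^2)
 u(x) = sqrt(C1 + x^2)


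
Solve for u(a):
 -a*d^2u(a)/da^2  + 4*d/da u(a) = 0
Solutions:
 u(a) = C1 + C2*a^5


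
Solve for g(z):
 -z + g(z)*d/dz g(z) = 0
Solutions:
 g(z) = -sqrt(C1 + z^2)
 g(z) = sqrt(C1 + z^2)


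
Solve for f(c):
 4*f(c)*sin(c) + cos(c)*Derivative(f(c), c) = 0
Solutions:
 f(c) = C1*cos(c)^4


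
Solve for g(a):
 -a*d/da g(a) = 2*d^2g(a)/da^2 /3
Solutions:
 g(a) = C1 + C2*erf(sqrt(3)*a/2)


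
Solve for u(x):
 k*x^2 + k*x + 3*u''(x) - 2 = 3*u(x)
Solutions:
 u(x) = C1*exp(-x) + C2*exp(x) + k*x^2/3 + k*x/3 + 2*k/3 - 2/3


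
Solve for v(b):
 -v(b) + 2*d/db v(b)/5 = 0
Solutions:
 v(b) = C1*exp(5*b/2)


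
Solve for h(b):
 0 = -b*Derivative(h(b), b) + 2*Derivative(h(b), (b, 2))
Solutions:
 h(b) = C1 + C2*erfi(b/2)


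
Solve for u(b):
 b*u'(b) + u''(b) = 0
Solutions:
 u(b) = C1 + C2*erf(sqrt(2)*b/2)


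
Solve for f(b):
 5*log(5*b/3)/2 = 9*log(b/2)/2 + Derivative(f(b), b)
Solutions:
 f(b) = C1 - 2*b*log(b) + 2*b + b*log(400*sqrt(30)/27)


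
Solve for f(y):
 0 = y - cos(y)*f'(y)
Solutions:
 f(y) = C1 + Integral(y/cos(y), y)


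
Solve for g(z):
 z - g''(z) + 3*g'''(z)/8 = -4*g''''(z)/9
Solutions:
 g(z) = C1 + C2*z + C3*exp(3*z*(-9 + sqrt(1105))/64) + C4*exp(-3*z*(9 + sqrt(1105))/64) + z^3/6 + 3*z^2/16


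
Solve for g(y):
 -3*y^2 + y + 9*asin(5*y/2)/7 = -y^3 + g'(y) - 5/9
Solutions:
 g(y) = C1 + y^4/4 - y^3 + y^2/2 + 9*y*asin(5*y/2)/7 + 5*y/9 + 9*sqrt(4 - 25*y^2)/35


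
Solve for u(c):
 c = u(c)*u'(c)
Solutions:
 u(c) = -sqrt(C1 + c^2)
 u(c) = sqrt(C1 + c^2)


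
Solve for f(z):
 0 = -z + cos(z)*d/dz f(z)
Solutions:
 f(z) = C1 + Integral(z/cos(z), z)


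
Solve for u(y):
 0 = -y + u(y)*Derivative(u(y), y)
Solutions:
 u(y) = -sqrt(C1 + y^2)
 u(y) = sqrt(C1 + y^2)


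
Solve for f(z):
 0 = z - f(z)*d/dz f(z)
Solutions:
 f(z) = -sqrt(C1 + z^2)
 f(z) = sqrt(C1 + z^2)


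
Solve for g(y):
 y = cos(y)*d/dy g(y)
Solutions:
 g(y) = C1 + Integral(y/cos(y), y)


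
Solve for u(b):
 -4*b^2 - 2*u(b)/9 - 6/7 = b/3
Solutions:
 u(b) = -18*b^2 - 3*b/2 - 27/7


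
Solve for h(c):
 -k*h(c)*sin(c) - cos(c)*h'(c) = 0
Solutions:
 h(c) = C1*exp(k*log(cos(c)))


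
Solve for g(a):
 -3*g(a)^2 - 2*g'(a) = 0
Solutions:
 g(a) = 2/(C1 + 3*a)


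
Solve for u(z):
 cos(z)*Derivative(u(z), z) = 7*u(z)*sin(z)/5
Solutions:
 u(z) = C1/cos(z)^(7/5)


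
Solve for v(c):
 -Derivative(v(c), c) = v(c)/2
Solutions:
 v(c) = C1*exp(-c/2)


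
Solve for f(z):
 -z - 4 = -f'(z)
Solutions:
 f(z) = C1 + z^2/2 + 4*z


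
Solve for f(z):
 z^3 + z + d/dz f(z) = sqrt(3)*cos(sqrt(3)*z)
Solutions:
 f(z) = C1 - z^4/4 - z^2/2 + sin(sqrt(3)*z)


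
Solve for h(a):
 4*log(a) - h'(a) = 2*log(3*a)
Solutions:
 h(a) = C1 + 2*a*log(a) - a*log(9) - 2*a


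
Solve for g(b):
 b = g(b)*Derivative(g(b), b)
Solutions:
 g(b) = -sqrt(C1 + b^2)
 g(b) = sqrt(C1 + b^2)


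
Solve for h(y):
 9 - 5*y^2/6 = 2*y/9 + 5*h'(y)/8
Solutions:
 h(y) = C1 - 4*y^3/9 - 8*y^2/45 + 72*y/5


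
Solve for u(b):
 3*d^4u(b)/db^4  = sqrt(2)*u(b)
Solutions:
 u(b) = C1*exp(-2^(1/8)*3^(3/4)*b/3) + C2*exp(2^(1/8)*3^(3/4)*b/3) + C3*sin(2^(1/8)*3^(3/4)*b/3) + C4*cos(2^(1/8)*3^(3/4)*b/3)


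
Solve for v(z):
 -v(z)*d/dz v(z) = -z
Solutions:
 v(z) = -sqrt(C1 + z^2)
 v(z) = sqrt(C1 + z^2)


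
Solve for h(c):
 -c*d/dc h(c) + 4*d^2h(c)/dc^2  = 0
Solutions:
 h(c) = C1 + C2*erfi(sqrt(2)*c/4)


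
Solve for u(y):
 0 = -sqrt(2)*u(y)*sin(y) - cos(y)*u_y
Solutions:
 u(y) = C1*cos(y)^(sqrt(2))


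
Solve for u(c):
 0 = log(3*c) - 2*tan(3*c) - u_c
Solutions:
 u(c) = C1 + c*log(c) - c + c*log(3) + 2*log(cos(3*c))/3


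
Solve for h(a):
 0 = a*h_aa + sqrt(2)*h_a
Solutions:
 h(a) = C1 + C2*a^(1 - sqrt(2))


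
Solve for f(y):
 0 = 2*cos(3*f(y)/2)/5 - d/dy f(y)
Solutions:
 -2*y/5 - log(sin(3*f(y)/2) - 1)/3 + log(sin(3*f(y)/2) + 1)/3 = C1


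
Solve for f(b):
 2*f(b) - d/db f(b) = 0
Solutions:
 f(b) = C1*exp(2*b)


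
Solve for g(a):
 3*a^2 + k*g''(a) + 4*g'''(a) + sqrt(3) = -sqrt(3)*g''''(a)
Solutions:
 g(a) = C1 + C2*a + C3*exp(sqrt(3)*a*(sqrt(-sqrt(3)*k + 4) - 2)/3) + C4*exp(-sqrt(3)*a*(sqrt(-sqrt(3)*k + 4) + 2)/3) - a^4/(4*k) + 4*a^3/k^2 + a^2*(-sqrt(3)/2 + 3*sqrt(3)/k - 48/k^2)/k


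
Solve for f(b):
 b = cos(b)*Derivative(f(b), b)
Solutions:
 f(b) = C1 + Integral(b/cos(b), b)


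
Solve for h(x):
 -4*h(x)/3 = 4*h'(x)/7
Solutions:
 h(x) = C1*exp(-7*x/3)


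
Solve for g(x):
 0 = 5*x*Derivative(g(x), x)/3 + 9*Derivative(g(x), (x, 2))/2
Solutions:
 g(x) = C1 + C2*erf(sqrt(15)*x/9)


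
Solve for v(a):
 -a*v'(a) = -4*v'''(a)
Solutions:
 v(a) = C1 + Integral(C2*airyai(2^(1/3)*a/2) + C3*airybi(2^(1/3)*a/2), a)


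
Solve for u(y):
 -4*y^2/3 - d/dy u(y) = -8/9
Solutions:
 u(y) = C1 - 4*y^3/9 + 8*y/9


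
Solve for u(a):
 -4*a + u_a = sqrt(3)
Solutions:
 u(a) = C1 + 2*a^2 + sqrt(3)*a


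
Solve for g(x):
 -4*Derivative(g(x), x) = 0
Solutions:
 g(x) = C1


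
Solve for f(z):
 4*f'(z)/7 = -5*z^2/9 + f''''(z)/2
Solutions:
 f(z) = C1 + C4*exp(2*7^(2/3)*z/7) - 35*z^3/108 + (C2*sin(sqrt(3)*7^(2/3)*z/7) + C3*cos(sqrt(3)*7^(2/3)*z/7))*exp(-7^(2/3)*z/7)


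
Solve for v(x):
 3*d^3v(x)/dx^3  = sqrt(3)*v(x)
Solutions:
 v(x) = C3*exp(3^(5/6)*x/3) + (C1*sin(3^(1/3)*x/2) + C2*cos(3^(1/3)*x/2))*exp(-3^(5/6)*x/6)


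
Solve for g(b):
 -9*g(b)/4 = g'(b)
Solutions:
 g(b) = C1*exp(-9*b/4)


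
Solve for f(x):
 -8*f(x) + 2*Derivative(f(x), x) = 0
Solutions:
 f(x) = C1*exp(4*x)


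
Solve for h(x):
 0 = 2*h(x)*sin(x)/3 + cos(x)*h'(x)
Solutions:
 h(x) = C1*cos(x)^(2/3)


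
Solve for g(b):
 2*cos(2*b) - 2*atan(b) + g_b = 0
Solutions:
 g(b) = C1 + 2*b*atan(b) - log(b^2 + 1) - sin(2*b)


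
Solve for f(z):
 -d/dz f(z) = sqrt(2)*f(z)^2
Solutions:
 f(z) = 1/(C1 + sqrt(2)*z)


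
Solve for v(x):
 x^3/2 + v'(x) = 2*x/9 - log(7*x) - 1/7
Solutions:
 v(x) = C1 - x^4/8 + x^2/9 - x*log(x) - x*log(7) + 6*x/7


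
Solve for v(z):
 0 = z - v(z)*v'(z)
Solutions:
 v(z) = -sqrt(C1 + z^2)
 v(z) = sqrt(C1 + z^2)


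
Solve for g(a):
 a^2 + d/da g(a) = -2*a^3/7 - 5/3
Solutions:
 g(a) = C1 - a^4/14 - a^3/3 - 5*a/3


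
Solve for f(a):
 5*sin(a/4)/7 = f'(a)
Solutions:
 f(a) = C1 - 20*cos(a/4)/7


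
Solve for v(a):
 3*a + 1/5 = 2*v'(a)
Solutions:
 v(a) = C1 + 3*a^2/4 + a/10


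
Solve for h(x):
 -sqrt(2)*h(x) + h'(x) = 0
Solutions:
 h(x) = C1*exp(sqrt(2)*x)


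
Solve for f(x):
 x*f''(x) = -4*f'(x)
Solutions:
 f(x) = C1 + C2/x^3


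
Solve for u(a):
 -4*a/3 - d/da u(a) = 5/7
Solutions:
 u(a) = C1 - 2*a^2/3 - 5*a/7


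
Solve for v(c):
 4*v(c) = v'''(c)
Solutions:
 v(c) = C3*exp(2^(2/3)*c) + (C1*sin(2^(2/3)*sqrt(3)*c/2) + C2*cos(2^(2/3)*sqrt(3)*c/2))*exp(-2^(2/3)*c/2)


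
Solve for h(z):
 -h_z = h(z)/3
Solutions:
 h(z) = C1*exp(-z/3)


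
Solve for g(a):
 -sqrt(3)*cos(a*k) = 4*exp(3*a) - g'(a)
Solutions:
 g(a) = C1 + 4*exp(3*a)/3 + sqrt(3)*sin(a*k)/k


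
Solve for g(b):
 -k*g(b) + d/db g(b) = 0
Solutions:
 g(b) = C1*exp(b*k)


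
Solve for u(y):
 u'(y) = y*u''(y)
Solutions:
 u(y) = C1 + C2*y^2


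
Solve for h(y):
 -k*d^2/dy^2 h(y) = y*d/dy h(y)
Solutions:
 h(y) = C1 + C2*sqrt(k)*erf(sqrt(2)*y*sqrt(1/k)/2)


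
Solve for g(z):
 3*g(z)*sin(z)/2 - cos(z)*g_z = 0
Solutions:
 g(z) = C1/cos(z)^(3/2)


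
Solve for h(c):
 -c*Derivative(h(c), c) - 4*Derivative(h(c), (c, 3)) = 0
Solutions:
 h(c) = C1 + Integral(C2*airyai(-2^(1/3)*c/2) + C3*airybi(-2^(1/3)*c/2), c)


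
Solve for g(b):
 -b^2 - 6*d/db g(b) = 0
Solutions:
 g(b) = C1 - b^3/18


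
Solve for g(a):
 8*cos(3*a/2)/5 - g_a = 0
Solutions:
 g(a) = C1 + 16*sin(3*a/2)/15


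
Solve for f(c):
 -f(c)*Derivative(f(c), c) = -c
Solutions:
 f(c) = -sqrt(C1 + c^2)
 f(c) = sqrt(C1 + c^2)


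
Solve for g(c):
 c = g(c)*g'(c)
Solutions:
 g(c) = -sqrt(C1 + c^2)
 g(c) = sqrt(C1 + c^2)


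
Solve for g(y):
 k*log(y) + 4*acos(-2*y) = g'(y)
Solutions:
 g(y) = C1 + k*y*(log(y) - 1) + 4*y*acos(-2*y) + 2*sqrt(1 - 4*y^2)


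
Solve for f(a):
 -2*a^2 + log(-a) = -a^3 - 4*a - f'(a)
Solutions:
 f(a) = C1 - a^4/4 + 2*a^3/3 - 2*a^2 - a*log(-a) + a


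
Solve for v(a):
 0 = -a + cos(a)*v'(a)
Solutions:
 v(a) = C1 + Integral(a/cos(a), a)


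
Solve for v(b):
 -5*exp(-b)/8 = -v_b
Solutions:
 v(b) = C1 - 5*exp(-b)/8


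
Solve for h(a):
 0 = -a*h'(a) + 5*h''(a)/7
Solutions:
 h(a) = C1 + C2*erfi(sqrt(70)*a/10)


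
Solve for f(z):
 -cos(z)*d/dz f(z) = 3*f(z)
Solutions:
 f(z) = C1*(sin(z) - 1)^(3/2)/(sin(z) + 1)^(3/2)


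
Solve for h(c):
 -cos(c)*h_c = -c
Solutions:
 h(c) = C1 + Integral(c/cos(c), c)


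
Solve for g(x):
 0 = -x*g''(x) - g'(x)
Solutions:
 g(x) = C1 + C2*log(x)


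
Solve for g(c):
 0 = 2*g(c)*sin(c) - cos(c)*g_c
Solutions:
 g(c) = C1/cos(c)^2


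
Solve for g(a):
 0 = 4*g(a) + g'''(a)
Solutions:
 g(a) = C3*exp(-2^(2/3)*a) + (C1*sin(2^(2/3)*sqrt(3)*a/2) + C2*cos(2^(2/3)*sqrt(3)*a/2))*exp(2^(2/3)*a/2)


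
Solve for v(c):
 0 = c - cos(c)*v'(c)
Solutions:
 v(c) = C1 + Integral(c/cos(c), c)


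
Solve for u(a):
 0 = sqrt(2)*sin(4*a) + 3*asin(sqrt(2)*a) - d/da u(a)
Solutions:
 u(a) = C1 + 3*a*asin(sqrt(2)*a) + 3*sqrt(2)*sqrt(1 - 2*a^2)/2 - sqrt(2)*cos(4*a)/4


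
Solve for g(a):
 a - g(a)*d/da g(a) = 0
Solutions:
 g(a) = -sqrt(C1 + a^2)
 g(a) = sqrt(C1 + a^2)


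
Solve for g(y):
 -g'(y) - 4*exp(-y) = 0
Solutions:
 g(y) = C1 + 4*exp(-y)


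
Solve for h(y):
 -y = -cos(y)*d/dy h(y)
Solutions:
 h(y) = C1 + Integral(y/cos(y), y)


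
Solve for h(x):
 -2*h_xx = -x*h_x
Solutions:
 h(x) = C1 + C2*erfi(x/2)


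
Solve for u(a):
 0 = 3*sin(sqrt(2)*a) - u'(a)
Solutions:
 u(a) = C1 - 3*sqrt(2)*cos(sqrt(2)*a)/2


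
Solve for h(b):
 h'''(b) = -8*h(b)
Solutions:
 h(b) = C3*exp(-2*b) + (C1*sin(sqrt(3)*b) + C2*cos(sqrt(3)*b))*exp(b)


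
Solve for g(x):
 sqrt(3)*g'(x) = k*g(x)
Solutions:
 g(x) = C1*exp(sqrt(3)*k*x/3)


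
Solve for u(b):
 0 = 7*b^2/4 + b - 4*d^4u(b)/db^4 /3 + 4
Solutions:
 u(b) = C1 + C2*b + C3*b^2 + C4*b^3 + 7*b^6/1920 + b^5/160 + b^4/8


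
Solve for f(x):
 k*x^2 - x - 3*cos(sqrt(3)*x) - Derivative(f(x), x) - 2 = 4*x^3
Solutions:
 f(x) = C1 + k*x^3/3 - x^4 - x^2/2 - 2*x - sqrt(3)*sin(sqrt(3)*x)


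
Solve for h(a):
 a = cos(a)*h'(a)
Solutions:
 h(a) = C1 + Integral(a/cos(a), a)


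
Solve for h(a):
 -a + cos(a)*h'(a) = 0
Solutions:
 h(a) = C1 + Integral(a/cos(a), a)


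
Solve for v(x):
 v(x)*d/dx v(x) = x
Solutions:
 v(x) = -sqrt(C1 + x^2)
 v(x) = sqrt(C1 + x^2)


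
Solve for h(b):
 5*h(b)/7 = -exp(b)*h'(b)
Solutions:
 h(b) = C1*exp(5*exp(-b)/7)


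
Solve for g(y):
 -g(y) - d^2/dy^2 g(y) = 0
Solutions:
 g(y) = C1*sin(y) + C2*cos(y)


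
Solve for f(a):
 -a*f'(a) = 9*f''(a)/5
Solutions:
 f(a) = C1 + C2*erf(sqrt(10)*a/6)


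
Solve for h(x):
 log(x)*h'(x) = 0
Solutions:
 h(x) = C1


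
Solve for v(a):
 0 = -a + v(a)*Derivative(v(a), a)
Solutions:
 v(a) = -sqrt(C1 + a^2)
 v(a) = sqrt(C1 + a^2)


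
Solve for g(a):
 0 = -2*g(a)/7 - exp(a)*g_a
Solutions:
 g(a) = C1*exp(2*exp(-a)/7)


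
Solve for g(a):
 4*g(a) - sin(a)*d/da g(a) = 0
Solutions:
 g(a) = C1*(cos(a)^2 - 2*cos(a) + 1)/(cos(a)^2 + 2*cos(a) + 1)


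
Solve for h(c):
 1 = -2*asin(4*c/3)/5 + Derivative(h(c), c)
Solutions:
 h(c) = C1 + 2*c*asin(4*c/3)/5 + c + sqrt(9 - 16*c^2)/10


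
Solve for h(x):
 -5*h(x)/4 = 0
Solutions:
 h(x) = 0


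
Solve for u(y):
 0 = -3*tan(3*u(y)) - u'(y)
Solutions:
 u(y) = -asin(C1*exp(-9*y))/3 + pi/3
 u(y) = asin(C1*exp(-9*y))/3


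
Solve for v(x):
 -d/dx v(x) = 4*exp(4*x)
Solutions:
 v(x) = C1 - exp(4*x)


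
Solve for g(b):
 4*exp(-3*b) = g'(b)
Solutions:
 g(b) = C1 - 4*exp(-3*b)/3


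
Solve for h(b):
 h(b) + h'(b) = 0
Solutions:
 h(b) = C1*exp(-b)


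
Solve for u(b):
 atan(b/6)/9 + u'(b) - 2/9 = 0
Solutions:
 u(b) = C1 - b*atan(b/6)/9 + 2*b/9 + log(b^2 + 36)/3


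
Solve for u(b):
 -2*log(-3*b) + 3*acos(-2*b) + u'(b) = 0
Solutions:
 u(b) = C1 + 2*b*log(-b) - 3*b*acos(-2*b) - 2*b + 2*b*log(3) - 3*sqrt(1 - 4*b^2)/2


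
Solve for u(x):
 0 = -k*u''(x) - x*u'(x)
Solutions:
 u(x) = C1 + C2*sqrt(k)*erf(sqrt(2)*x*sqrt(1/k)/2)


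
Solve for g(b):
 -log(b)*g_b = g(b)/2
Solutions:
 g(b) = C1*exp(-li(b)/2)


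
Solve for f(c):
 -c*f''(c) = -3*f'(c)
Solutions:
 f(c) = C1 + C2*c^4


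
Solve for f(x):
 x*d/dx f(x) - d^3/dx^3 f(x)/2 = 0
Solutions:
 f(x) = C1 + Integral(C2*airyai(2^(1/3)*x) + C3*airybi(2^(1/3)*x), x)


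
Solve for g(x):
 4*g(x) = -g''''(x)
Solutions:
 g(x) = (C1*sin(x) + C2*cos(x))*exp(-x) + (C3*sin(x) + C4*cos(x))*exp(x)


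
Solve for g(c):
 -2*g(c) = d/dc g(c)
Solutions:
 g(c) = C1*exp(-2*c)


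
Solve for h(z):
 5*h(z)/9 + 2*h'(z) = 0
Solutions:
 h(z) = C1*exp(-5*z/18)


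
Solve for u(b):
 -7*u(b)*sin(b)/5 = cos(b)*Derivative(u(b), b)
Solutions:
 u(b) = C1*cos(b)^(7/5)


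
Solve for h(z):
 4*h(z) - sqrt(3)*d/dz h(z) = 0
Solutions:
 h(z) = C1*exp(4*sqrt(3)*z/3)


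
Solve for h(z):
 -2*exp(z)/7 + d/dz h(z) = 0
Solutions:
 h(z) = C1 + 2*exp(z)/7


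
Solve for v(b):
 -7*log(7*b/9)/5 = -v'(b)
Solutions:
 v(b) = C1 + 7*b*log(b)/5 - 14*b*log(3)/5 - 7*b/5 + 7*b*log(7)/5


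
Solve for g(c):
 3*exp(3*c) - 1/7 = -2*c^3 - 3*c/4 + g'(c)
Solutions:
 g(c) = C1 + c^4/2 + 3*c^2/8 - c/7 + exp(3*c)


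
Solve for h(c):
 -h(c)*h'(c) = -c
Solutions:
 h(c) = -sqrt(C1 + c^2)
 h(c) = sqrt(C1 + c^2)


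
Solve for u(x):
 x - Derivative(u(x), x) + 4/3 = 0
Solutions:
 u(x) = C1 + x^2/2 + 4*x/3


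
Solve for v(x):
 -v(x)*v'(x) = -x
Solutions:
 v(x) = -sqrt(C1 + x^2)
 v(x) = sqrt(C1 + x^2)


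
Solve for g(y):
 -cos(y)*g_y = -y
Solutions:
 g(y) = C1 + Integral(y/cos(y), y)


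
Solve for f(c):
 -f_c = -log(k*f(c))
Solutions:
 li(k*f(c))/k = C1 + c


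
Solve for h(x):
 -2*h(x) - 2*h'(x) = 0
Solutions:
 h(x) = C1*exp(-x)


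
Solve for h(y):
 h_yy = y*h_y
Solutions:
 h(y) = C1 + C2*erfi(sqrt(2)*y/2)


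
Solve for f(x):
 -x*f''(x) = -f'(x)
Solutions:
 f(x) = C1 + C2*x^2


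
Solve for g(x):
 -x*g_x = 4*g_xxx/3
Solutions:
 g(x) = C1 + Integral(C2*airyai(-6^(1/3)*x/2) + C3*airybi(-6^(1/3)*x/2), x)


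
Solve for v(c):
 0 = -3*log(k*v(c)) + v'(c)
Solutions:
 li(k*v(c))/k = C1 + 3*c


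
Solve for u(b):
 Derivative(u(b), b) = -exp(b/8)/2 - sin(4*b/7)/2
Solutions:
 u(b) = C1 - 4*exp(b/8) + 7*cos(4*b/7)/8


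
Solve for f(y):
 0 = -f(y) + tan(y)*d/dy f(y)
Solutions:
 f(y) = C1*sin(y)


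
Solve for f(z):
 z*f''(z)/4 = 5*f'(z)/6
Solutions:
 f(z) = C1 + C2*z^(13/3)


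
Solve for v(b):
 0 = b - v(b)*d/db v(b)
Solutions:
 v(b) = -sqrt(C1 + b^2)
 v(b) = sqrt(C1 + b^2)


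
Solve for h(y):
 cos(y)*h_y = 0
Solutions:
 h(y) = C1


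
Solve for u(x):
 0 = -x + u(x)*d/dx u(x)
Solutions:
 u(x) = -sqrt(C1 + x^2)
 u(x) = sqrt(C1 + x^2)


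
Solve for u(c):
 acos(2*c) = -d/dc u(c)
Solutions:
 u(c) = C1 - c*acos(2*c) + sqrt(1 - 4*c^2)/2


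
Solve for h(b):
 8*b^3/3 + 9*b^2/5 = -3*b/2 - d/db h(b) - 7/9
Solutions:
 h(b) = C1 - 2*b^4/3 - 3*b^3/5 - 3*b^2/4 - 7*b/9


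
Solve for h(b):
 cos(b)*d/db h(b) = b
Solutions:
 h(b) = C1 + Integral(b/cos(b), b)


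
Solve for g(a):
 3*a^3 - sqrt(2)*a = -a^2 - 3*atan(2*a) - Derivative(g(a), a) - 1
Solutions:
 g(a) = C1 - 3*a^4/4 - a^3/3 + sqrt(2)*a^2/2 - 3*a*atan(2*a) - a + 3*log(4*a^2 + 1)/4


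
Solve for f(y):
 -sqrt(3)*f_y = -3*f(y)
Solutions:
 f(y) = C1*exp(sqrt(3)*y)


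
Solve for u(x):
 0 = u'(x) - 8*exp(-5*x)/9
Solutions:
 u(x) = C1 - 8*exp(-5*x)/45


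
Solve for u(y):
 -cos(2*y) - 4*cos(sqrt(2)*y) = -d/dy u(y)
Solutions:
 u(y) = C1 + sin(2*y)/2 + 2*sqrt(2)*sin(sqrt(2)*y)


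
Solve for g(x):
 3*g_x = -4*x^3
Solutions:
 g(x) = C1 - x^4/3


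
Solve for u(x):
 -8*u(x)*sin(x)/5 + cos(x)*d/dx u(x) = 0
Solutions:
 u(x) = C1/cos(x)^(8/5)


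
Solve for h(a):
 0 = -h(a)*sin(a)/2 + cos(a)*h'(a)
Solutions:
 h(a) = C1/sqrt(cos(a))


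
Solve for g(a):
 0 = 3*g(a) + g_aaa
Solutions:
 g(a) = C3*exp(-3^(1/3)*a) + (C1*sin(3^(5/6)*a/2) + C2*cos(3^(5/6)*a/2))*exp(3^(1/3)*a/2)


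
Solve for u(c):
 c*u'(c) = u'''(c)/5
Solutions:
 u(c) = C1 + Integral(C2*airyai(5^(1/3)*c) + C3*airybi(5^(1/3)*c), c)


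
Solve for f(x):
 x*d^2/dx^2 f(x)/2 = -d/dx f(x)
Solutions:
 f(x) = C1 + C2/x


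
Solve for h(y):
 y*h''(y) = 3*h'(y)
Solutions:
 h(y) = C1 + C2*y^4


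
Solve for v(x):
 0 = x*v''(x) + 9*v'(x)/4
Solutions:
 v(x) = C1 + C2/x^(5/4)


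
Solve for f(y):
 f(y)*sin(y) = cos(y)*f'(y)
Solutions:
 f(y) = C1/cos(y)


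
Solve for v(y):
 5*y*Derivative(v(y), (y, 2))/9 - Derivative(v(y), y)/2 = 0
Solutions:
 v(y) = C1 + C2*y^(19/10)


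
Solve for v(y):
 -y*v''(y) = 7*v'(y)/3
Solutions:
 v(y) = C1 + C2/y^(4/3)


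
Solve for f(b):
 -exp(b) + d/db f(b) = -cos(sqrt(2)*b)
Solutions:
 f(b) = C1 + exp(b) - sqrt(2)*sin(sqrt(2)*b)/2


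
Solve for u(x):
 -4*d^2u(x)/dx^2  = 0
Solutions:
 u(x) = C1 + C2*x


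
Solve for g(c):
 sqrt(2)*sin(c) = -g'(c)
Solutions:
 g(c) = C1 + sqrt(2)*cos(c)


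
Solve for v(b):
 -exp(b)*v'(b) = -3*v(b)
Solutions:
 v(b) = C1*exp(-3*exp(-b))


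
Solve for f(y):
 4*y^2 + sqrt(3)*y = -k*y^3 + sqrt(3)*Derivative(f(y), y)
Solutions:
 f(y) = C1 + sqrt(3)*k*y^4/12 + 4*sqrt(3)*y^3/9 + y^2/2


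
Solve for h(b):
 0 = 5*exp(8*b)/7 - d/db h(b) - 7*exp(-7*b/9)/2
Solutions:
 h(b) = C1 + 5*exp(8*b)/56 + 9*exp(-7*b/9)/2


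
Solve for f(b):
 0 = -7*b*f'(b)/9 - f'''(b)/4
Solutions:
 f(b) = C1 + Integral(C2*airyai(-84^(1/3)*b/3) + C3*airybi(-84^(1/3)*b/3), b)


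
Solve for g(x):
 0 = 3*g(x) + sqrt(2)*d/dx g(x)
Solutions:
 g(x) = C1*exp(-3*sqrt(2)*x/2)


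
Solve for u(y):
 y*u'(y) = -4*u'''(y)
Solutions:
 u(y) = C1 + Integral(C2*airyai(-2^(1/3)*y/2) + C3*airybi(-2^(1/3)*y/2), y)


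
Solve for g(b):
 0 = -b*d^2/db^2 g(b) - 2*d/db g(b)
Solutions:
 g(b) = C1 + C2/b


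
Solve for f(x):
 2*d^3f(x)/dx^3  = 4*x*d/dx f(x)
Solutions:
 f(x) = C1 + Integral(C2*airyai(2^(1/3)*x) + C3*airybi(2^(1/3)*x), x)


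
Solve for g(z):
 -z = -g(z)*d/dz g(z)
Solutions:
 g(z) = -sqrt(C1 + z^2)
 g(z) = sqrt(C1 + z^2)


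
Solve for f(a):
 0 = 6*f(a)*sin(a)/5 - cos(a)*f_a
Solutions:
 f(a) = C1/cos(a)^(6/5)


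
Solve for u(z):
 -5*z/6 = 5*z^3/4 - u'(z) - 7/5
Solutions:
 u(z) = C1 + 5*z^4/16 + 5*z^2/12 - 7*z/5


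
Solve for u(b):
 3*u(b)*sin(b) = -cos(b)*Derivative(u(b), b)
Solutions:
 u(b) = C1*cos(b)^3


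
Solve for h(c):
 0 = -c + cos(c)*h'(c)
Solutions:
 h(c) = C1 + Integral(c/cos(c), c)


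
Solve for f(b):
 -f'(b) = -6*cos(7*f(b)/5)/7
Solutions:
 -6*b/7 - 5*log(sin(7*f(b)/5) - 1)/14 + 5*log(sin(7*f(b)/5) + 1)/14 = C1


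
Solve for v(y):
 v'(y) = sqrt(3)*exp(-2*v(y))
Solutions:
 v(y) = log(-sqrt(C1 + 2*sqrt(3)*y))
 v(y) = log(C1 + 2*sqrt(3)*y)/2


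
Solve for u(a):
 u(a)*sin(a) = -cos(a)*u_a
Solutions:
 u(a) = C1*cos(a)


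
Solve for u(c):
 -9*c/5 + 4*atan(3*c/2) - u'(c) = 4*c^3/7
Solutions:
 u(c) = C1 - c^4/7 - 9*c^2/10 + 4*c*atan(3*c/2) - 4*log(9*c^2 + 4)/3


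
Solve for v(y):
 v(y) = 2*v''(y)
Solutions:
 v(y) = C1*exp(-sqrt(2)*y/2) + C2*exp(sqrt(2)*y/2)


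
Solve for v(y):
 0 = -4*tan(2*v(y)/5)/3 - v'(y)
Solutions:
 v(y) = -5*asin(C1*exp(-8*y/15))/2 + 5*pi/2
 v(y) = 5*asin(C1*exp(-8*y/15))/2


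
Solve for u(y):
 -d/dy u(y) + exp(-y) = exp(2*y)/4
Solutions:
 u(y) = C1 - exp(2*y)/8 - exp(-y)


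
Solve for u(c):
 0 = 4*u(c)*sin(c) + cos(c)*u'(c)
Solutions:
 u(c) = C1*cos(c)^4


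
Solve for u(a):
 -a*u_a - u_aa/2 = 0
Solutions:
 u(a) = C1 + C2*erf(a)


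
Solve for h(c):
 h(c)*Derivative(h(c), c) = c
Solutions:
 h(c) = -sqrt(C1 + c^2)
 h(c) = sqrt(C1 + c^2)


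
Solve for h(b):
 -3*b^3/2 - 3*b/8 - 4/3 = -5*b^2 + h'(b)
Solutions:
 h(b) = C1 - 3*b^4/8 + 5*b^3/3 - 3*b^2/16 - 4*b/3


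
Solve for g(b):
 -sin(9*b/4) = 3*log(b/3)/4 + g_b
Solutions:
 g(b) = C1 - 3*b*log(b)/4 + 3*b/4 + 3*b*log(3)/4 + 4*cos(9*b/4)/9


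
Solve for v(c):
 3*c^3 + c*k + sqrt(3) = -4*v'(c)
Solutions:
 v(c) = C1 - 3*c^4/16 - c^2*k/8 - sqrt(3)*c/4


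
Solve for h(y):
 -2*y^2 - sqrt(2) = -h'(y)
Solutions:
 h(y) = C1 + 2*y^3/3 + sqrt(2)*y


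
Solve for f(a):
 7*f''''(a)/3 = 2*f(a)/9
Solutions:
 f(a) = C1*exp(-2^(1/4)*21^(3/4)*a/21) + C2*exp(2^(1/4)*21^(3/4)*a/21) + C3*sin(2^(1/4)*21^(3/4)*a/21) + C4*cos(2^(1/4)*21^(3/4)*a/21)


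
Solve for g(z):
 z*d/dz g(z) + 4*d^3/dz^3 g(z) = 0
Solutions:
 g(z) = C1 + Integral(C2*airyai(-2^(1/3)*z/2) + C3*airybi(-2^(1/3)*z/2), z)


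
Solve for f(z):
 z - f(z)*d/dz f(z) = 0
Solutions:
 f(z) = -sqrt(C1 + z^2)
 f(z) = sqrt(C1 + z^2)


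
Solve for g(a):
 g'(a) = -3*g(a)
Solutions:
 g(a) = C1*exp(-3*a)


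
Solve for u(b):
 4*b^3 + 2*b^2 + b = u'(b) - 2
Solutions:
 u(b) = C1 + b^4 + 2*b^3/3 + b^2/2 + 2*b


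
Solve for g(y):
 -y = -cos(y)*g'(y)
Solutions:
 g(y) = C1 + Integral(y/cos(y), y)


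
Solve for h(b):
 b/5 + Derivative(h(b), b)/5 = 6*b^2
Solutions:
 h(b) = C1 + 10*b^3 - b^2/2


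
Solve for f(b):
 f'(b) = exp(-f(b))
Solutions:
 f(b) = log(C1 + b)


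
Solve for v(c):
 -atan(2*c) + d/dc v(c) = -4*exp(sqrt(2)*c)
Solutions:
 v(c) = C1 + c*atan(2*c) - 2*sqrt(2)*exp(sqrt(2)*c) - log(4*c^2 + 1)/4


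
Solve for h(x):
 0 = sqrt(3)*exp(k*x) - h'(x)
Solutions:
 h(x) = C1 + sqrt(3)*exp(k*x)/k


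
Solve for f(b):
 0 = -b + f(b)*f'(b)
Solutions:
 f(b) = -sqrt(C1 + b^2)
 f(b) = sqrt(C1 + b^2)


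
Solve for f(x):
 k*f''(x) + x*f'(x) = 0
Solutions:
 f(x) = C1 + C2*sqrt(k)*erf(sqrt(2)*x*sqrt(1/k)/2)


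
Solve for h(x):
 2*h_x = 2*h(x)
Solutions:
 h(x) = C1*exp(x)


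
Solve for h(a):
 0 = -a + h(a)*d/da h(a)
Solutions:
 h(a) = -sqrt(C1 + a^2)
 h(a) = sqrt(C1 + a^2)


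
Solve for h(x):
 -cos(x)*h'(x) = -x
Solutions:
 h(x) = C1 + Integral(x/cos(x), x)


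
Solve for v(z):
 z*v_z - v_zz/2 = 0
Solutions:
 v(z) = C1 + C2*erfi(z)


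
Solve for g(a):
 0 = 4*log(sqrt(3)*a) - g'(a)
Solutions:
 g(a) = C1 + 4*a*log(a) - 4*a + a*log(9)


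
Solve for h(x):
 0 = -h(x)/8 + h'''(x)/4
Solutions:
 h(x) = C3*exp(2^(2/3)*x/2) + (C1*sin(2^(2/3)*sqrt(3)*x/4) + C2*cos(2^(2/3)*sqrt(3)*x/4))*exp(-2^(2/3)*x/4)


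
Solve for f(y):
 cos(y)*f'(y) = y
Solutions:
 f(y) = C1 + Integral(y/cos(y), y)


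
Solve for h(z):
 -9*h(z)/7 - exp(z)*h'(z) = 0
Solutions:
 h(z) = C1*exp(9*exp(-z)/7)


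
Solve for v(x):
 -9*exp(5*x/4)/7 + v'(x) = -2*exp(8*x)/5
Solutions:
 v(x) = C1 + 36*exp(5*x/4)/35 - exp(8*x)/20


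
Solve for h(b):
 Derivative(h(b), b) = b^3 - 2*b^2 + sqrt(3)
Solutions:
 h(b) = C1 + b^4/4 - 2*b^3/3 + sqrt(3)*b


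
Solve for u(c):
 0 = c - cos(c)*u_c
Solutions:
 u(c) = C1 + Integral(c/cos(c), c)


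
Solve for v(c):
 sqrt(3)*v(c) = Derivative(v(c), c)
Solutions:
 v(c) = C1*exp(sqrt(3)*c)


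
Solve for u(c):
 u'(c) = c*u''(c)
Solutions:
 u(c) = C1 + C2*c^2


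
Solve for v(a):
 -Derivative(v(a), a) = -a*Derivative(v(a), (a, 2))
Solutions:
 v(a) = C1 + C2*a^2


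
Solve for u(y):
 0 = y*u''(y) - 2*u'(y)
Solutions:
 u(y) = C1 + C2*y^3


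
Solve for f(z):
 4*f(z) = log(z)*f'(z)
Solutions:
 f(z) = C1*exp(4*li(z))


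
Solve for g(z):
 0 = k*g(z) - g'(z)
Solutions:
 g(z) = C1*exp(k*z)


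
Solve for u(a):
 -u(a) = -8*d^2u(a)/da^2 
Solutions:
 u(a) = C1*exp(-sqrt(2)*a/4) + C2*exp(sqrt(2)*a/4)


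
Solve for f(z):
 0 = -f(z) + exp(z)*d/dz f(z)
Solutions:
 f(z) = C1*exp(-exp(-z))


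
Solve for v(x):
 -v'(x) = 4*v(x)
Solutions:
 v(x) = C1*exp(-4*x)


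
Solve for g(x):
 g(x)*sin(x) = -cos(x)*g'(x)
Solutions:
 g(x) = C1*cos(x)


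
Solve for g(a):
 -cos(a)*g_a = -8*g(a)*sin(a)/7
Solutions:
 g(a) = C1/cos(a)^(8/7)


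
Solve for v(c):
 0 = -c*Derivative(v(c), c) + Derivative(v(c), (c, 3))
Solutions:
 v(c) = C1 + Integral(C2*airyai(c) + C3*airybi(c), c)


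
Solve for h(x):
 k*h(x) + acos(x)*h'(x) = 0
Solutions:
 h(x) = C1*exp(-k*Integral(1/acos(x), x))


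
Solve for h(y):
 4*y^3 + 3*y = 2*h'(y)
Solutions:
 h(y) = C1 + y^4/2 + 3*y^2/4


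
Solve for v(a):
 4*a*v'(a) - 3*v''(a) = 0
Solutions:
 v(a) = C1 + C2*erfi(sqrt(6)*a/3)


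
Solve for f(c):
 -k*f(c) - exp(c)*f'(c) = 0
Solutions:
 f(c) = C1*exp(k*exp(-c))


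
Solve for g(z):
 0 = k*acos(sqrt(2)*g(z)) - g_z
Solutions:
 Integral(1/acos(sqrt(2)*_y), (_y, g(z))) = C1 + k*z


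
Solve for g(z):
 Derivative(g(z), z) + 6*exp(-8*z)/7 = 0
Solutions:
 g(z) = C1 + 3*exp(-8*z)/28


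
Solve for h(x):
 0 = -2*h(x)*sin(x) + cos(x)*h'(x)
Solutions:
 h(x) = C1/cos(x)^2


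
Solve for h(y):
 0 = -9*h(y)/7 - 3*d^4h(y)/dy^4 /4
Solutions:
 h(y) = (C1*sin(3^(1/4)*7^(3/4)*y/7) + C2*cos(3^(1/4)*7^(3/4)*y/7))*exp(-3^(1/4)*7^(3/4)*y/7) + (C3*sin(3^(1/4)*7^(3/4)*y/7) + C4*cos(3^(1/4)*7^(3/4)*y/7))*exp(3^(1/4)*7^(3/4)*y/7)


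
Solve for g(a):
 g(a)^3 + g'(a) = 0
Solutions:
 g(a) = -sqrt(2)*sqrt(-1/(C1 - a))/2
 g(a) = sqrt(2)*sqrt(-1/(C1 - a))/2


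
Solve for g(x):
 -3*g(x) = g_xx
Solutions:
 g(x) = C1*sin(sqrt(3)*x) + C2*cos(sqrt(3)*x)


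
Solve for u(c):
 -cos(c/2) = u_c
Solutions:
 u(c) = C1 - 2*sin(c/2)


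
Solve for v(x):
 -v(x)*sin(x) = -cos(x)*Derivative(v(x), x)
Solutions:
 v(x) = C1/cos(x)


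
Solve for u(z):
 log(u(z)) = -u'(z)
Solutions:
 li(u(z)) = C1 - z


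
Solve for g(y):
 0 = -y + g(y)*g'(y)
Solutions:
 g(y) = -sqrt(C1 + y^2)
 g(y) = sqrt(C1 + y^2)


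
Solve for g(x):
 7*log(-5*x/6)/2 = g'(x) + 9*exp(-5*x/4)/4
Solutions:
 g(x) = C1 + 7*x*log(-x)/2 + 7*x*(-log(6) - 1 + log(5))/2 + 9*exp(-5*x/4)/5


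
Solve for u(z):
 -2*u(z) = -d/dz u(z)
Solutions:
 u(z) = C1*exp(2*z)


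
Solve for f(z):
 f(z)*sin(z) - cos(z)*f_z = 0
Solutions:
 f(z) = C1/cos(z)


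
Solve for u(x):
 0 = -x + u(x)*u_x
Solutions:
 u(x) = -sqrt(C1 + x^2)
 u(x) = sqrt(C1 + x^2)


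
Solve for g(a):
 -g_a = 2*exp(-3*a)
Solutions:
 g(a) = C1 + 2*exp(-3*a)/3


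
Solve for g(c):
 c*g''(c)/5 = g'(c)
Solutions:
 g(c) = C1 + C2*c^6


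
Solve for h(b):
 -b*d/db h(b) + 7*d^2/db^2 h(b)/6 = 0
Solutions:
 h(b) = C1 + C2*erfi(sqrt(21)*b/7)


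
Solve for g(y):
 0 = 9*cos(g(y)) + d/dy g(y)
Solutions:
 g(y) = pi - asin((C1 + exp(18*y))/(C1 - exp(18*y)))
 g(y) = asin((C1 + exp(18*y))/(C1 - exp(18*y)))


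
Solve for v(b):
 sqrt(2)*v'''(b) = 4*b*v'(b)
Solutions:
 v(b) = C1 + Integral(C2*airyai(sqrt(2)*b) + C3*airybi(sqrt(2)*b), b)


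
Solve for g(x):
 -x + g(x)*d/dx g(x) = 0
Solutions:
 g(x) = -sqrt(C1 + x^2)
 g(x) = sqrt(C1 + x^2)


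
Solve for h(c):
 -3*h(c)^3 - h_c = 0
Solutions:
 h(c) = -sqrt(2)*sqrt(-1/(C1 - 3*c))/2
 h(c) = sqrt(2)*sqrt(-1/(C1 - 3*c))/2


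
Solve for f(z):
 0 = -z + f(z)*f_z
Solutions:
 f(z) = -sqrt(C1 + z^2)
 f(z) = sqrt(C1 + z^2)


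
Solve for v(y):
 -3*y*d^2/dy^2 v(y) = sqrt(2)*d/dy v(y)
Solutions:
 v(y) = C1 + C2*y^(1 - sqrt(2)/3)


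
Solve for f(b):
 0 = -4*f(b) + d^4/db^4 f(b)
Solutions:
 f(b) = C1*exp(-sqrt(2)*b) + C2*exp(sqrt(2)*b) + C3*sin(sqrt(2)*b) + C4*cos(sqrt(2)*b)


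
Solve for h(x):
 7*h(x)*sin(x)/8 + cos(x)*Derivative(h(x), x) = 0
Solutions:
 h(x) = C1*cos(x)^(7/8)


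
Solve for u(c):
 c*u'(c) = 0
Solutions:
 u(c) = C1


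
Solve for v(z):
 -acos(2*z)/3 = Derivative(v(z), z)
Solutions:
 v(z) = C1 - z*acos(2*z)/3 + sqrt(1 - 4*z^2)/6


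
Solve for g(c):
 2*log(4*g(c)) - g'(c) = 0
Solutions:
 -Integral(1/(log(_y) + 2*log(2)), (_y, g(c)))/2 = C1 - c


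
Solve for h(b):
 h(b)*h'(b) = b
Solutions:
 h(b) = -sqrt(C1 + b^2)
 h(b) = sqrt(C1 + b^2)


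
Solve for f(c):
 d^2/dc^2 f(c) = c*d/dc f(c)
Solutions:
 f(c) = C1 + C2*erfi(sqrt(2)*c/2)


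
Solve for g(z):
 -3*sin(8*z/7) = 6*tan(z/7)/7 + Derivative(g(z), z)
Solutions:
 g(z) = C1 + 6*log(cos(z/7)) + 21*cos(8*z/7)/8


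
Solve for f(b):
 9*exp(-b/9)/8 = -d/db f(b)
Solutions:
 f(b) = C1 + 81*exp(-b/9)/8


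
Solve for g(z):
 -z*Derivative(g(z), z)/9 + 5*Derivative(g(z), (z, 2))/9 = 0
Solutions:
 g(z) = C1 + C2*erfi(sqrt(10)*z/10)


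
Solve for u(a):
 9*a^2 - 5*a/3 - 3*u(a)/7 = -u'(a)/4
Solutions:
 u(a) = C1*exp(12*a/7) + 21*a^2 + 371*a/18 + 2597/216


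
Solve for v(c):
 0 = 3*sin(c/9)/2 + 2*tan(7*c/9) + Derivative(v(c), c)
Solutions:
 v(c) = C1 + 18*log(cos(7*c/9))/7 + 27*cos(c/9)/2


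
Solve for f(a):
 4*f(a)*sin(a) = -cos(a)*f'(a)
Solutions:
 f(a) = C1*cos(a)^4


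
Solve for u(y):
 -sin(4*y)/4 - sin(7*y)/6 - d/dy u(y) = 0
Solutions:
 u(y) = C1 + cos(4*y)/16 + cos(7*y)/42


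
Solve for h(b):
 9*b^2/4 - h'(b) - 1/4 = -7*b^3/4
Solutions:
 h(b) = C1 + 7*b^4/16 + 3*b^3/4 - b/4


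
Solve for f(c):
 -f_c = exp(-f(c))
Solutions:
 f(c) = log(C1 - c)


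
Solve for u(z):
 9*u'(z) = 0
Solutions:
 u(z) = C1


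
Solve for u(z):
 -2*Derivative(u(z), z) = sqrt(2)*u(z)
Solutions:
 u(z) = C1*exp(-sqrt(2)*z/2)


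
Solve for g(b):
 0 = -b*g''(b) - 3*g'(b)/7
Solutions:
 g(b) = C1 + C2*b^(4/7)


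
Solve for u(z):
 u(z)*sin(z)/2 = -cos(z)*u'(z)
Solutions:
 u(z) = C1*sqrt(cos(z))


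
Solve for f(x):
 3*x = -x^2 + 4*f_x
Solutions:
 f(x) = C1 + x^3/12 + 3*x^2/8


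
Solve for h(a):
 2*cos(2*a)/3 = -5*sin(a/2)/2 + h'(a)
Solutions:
 h(a) = C1 + sin(2*a)/3 - 5*cos(a/2)


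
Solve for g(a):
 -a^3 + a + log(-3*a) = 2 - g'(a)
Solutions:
 g(a) = C1 + a^4/4 - a^2/2 - a*log(-a) + a*(3 - log(3))


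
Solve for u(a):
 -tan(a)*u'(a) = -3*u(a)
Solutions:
 u(a) = C1*sin(a)^3


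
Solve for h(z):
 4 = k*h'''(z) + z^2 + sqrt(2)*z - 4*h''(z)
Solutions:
 h(z) = C1 + C2*z + C3*exp(4*z/k) + z^4/48 + z^3*(k + 2*sqrt(2))/48 + z^2*(k^2 + 2*sqrt(2)*k - 32)/64


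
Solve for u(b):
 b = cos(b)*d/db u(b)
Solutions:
 u(b) = C1 + Integral(b/cos(b), b)


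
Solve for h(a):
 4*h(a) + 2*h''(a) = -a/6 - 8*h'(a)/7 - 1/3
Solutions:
 h(a) = -a/24 + (C1*sin(sqrt(94)*a/7) + C2*cos(sqrt(94)*a/7))*exp(-2*a/7) - 1/14


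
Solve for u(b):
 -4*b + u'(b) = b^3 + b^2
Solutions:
 u(b) = C1 + b^4/4 + b^3/3 + 2*b^2


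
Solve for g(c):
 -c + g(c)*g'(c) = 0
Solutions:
 g(c) = -sqrt(C1 + c^2)
 g(c) = sqrt(C1 + c^2)


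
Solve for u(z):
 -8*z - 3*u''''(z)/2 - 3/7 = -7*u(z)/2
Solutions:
 u(z) = C1*exp(-3^(3/4)*7^(1/4)*z/3) + C2*exp(3^(3/4)*7^(1/4)*z/3) + C3*sin(3^(3/4)*7^(1/4)*z/3) + C4*cos(3^(3/4)*7^(1/4)*z/3) + 16*z/7 + 6/49


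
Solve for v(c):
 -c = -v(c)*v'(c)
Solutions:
 v(c) = -sqrt(C1 + c^2)
 v(c) = sqrt(C1 + c^2)


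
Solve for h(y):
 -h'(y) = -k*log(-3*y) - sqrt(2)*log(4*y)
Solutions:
 h(y) = C1 + y*(k + sqrt(2))*log(y) + y*(-k + k*log(3) + I*pi*k - sqrt(2) + 2*sqrt(2)*log(2))


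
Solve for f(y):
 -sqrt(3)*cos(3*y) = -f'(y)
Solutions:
 f(y) = C1 + sqrt(3)*sin(3*y)/3


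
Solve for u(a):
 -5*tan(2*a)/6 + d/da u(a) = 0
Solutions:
 u(a) = C1 - 5*log(cos(2*a))/12


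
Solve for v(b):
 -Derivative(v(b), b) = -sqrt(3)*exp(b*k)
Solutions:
 v(b) = C1 + sqrt(3)*exp(b*k)/k


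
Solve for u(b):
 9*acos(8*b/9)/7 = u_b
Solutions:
 u(b) = C1 + 9*b*acos(8*b/9)/7 - 9*sqrt(81 - 64*b^2)/56


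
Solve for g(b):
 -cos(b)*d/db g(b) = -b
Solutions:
 g(b) = C1 + Integral(b/cos(b), b)


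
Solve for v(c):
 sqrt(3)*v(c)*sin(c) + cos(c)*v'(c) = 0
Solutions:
 v(c) = C1*cos(c)^(sqrt(3))


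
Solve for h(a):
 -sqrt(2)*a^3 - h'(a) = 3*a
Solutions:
 h(a) = C1 - sqrt(2)*a^4/4 - 3*a^2/2


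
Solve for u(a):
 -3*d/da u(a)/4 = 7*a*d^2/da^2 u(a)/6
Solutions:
 u(a) = C1 + C2*a^(5/14)


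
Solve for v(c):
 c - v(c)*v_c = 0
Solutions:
 v(c) = -sqrt(C1 + c^2)
 v(c) = sqrt(C1 + c^2)


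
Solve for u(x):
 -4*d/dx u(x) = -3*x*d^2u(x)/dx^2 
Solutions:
 u(x) = C1 + C2*x^(7/3)


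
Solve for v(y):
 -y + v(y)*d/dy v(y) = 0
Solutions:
 v(y) = -sqrt(C1 + y^2)
 v(y) = sqrt(C1 + y^2)


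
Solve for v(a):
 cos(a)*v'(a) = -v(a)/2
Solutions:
 v(a) = C1*(sin(a) - 1)^(1/4)/(sin(a) + 1)^(1/4)


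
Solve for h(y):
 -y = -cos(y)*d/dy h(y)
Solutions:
 h(y) = C1 + Integral(y/cos(y), y)


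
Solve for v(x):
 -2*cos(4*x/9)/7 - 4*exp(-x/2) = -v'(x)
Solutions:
 v(x) = C1 + 9*sin(4*x/9)/14 - 8*exp(-x/2)


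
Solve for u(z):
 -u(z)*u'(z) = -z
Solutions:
 u(z) = -sqrt(C1 + z^2)
 u(z) = sqrt(C1 + z^2)


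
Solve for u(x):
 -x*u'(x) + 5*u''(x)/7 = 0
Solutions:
 u(x) = C1 + C2*erfi(sqrt(70)*x/10)


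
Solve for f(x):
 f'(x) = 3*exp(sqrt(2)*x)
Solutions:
 f(x) = C1 + 3*sqrt(2)*exp(sqrt(2)*x)/2


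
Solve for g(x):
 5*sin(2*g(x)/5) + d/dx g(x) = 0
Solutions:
 5*x + 5*log(cos(2*g(x)/5) - 1)/4 - 5*log(cos(2*g(x)/5) + 1)/4 = C1


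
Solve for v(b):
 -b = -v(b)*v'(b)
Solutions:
 v(b) = -sqrt(C1 + b^2)
 v(b) = sqrt(C1 + b^2)


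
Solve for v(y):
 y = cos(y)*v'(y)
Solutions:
 v(y) = C1 + Integral(y/cos(y), y)


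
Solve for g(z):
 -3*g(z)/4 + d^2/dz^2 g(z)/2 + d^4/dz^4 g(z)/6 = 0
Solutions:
 g(z) = C1*exp(-sqrt(6)*z*sqrt(-1 + sqrt(3))/2) + C2*exp(sqrt(6)*z*sqrt(-1 + sqrt(3))/2) + C3*sin(sqrt(6)*z*sqrt(1 + sqrt(3))/2) + C4*cos(sqrt(6)*z*sqrt(1 + sqrt(3))/2)


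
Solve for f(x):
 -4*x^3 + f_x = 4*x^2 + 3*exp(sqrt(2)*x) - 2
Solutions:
 f(x) = C1 + x^4 + 4*x^3/3 - 2*x + 3*sqrt(2)*exp(sqrt(2)*x)/2


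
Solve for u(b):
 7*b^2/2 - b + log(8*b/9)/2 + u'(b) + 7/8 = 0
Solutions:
 u(b) = C1 - 7*b^3/6 + b^2/2 - b*log(b)/2 - 3*b*log(2)/2 - 3*b/8 + b*log(3)


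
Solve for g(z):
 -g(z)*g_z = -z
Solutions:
 g(z) = -sqrt(C1 + z^2)
 g(z) = sqrt(C1 + z^2)


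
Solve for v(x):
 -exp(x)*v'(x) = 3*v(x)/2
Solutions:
 v(x) = C1*exp(3*exp(-x)/2)


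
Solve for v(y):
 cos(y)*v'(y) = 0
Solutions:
 v(y) = C1


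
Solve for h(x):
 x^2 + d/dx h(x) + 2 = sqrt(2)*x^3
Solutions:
 h(x) = C1 + sqrt(2)*x^4/4 - x^3/3 - 2*x


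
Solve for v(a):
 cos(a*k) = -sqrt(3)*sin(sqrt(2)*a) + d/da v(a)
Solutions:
 v(a) = C1 - sqrt(6)*cos(sqrt(2)*a)/2 + sin(a*k)/k


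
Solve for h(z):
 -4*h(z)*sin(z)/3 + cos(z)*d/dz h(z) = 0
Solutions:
 h(z) = C1/cos(z)^(4/3)


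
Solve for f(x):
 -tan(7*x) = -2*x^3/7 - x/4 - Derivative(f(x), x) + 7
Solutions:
 f(x) = C1 - x^4/14 - x^2/8 + 7*x - log(cos(7*x))/7


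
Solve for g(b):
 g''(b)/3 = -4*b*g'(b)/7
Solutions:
 g(b) = C1 + C2*erf(sqrt(42)*b/7)


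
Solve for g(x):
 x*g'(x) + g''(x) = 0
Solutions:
 g(x) = C1 + C2*erf(sqrt(2)*x/2)


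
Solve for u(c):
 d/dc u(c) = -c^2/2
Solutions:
 u(c) = C1 - c^3/6


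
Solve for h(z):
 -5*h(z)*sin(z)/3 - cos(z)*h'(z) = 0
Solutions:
 h(z) = C1*cos(z)^(5/3)


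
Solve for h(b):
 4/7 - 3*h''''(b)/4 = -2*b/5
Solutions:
 h(b) = C1 + C2*b + C3*b^2 + C4*b^3 + b^5/225 + 2*b^4/63


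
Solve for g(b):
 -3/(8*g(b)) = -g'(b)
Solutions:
 g(b) = -sqrt(C1 + 3*b)/2
 g(b) = sqrt(C1 + 3*b)/2


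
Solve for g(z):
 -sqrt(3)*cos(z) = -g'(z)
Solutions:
 g(z) = C1 + sqrt(3)*sin(z)


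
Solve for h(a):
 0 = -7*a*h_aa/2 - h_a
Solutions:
 h(a) = C1 + C2*a^(5/7)


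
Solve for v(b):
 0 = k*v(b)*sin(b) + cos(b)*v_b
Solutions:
 v(b) = C1*exp(k*log(cos(b)))


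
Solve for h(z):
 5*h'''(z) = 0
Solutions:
 h(z) = C1 + C2*z + C3*z^2


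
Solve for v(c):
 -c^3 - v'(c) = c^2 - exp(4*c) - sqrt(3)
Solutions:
 v(c) = C1 - c^4/4 - c^3/3 + sqrt(3)*c + exp(4*c)/4


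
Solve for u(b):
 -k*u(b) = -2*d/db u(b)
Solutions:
 u(b) = C1*exp(b*k/2)


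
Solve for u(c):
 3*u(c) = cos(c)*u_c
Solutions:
 u(c) = C1*(sin(c) + 1)^(3/2)/(sin(c) - 1)^(3/2)


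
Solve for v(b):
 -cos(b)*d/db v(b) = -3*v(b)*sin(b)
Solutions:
 v(b) = C1/cos(b)^3


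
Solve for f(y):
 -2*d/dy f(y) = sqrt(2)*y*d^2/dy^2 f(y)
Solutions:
 f(y) = C1 + C2*y^(1 - sqrt(2))


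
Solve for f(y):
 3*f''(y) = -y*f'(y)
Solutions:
 f(y) = C1 + C2*erf(sqrt(6)*y/6)


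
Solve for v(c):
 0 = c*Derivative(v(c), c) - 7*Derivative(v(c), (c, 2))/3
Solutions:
 v(c) = C1 + C2*erfi(sqrt(42)*c/14)


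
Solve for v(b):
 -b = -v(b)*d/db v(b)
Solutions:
 v(b) = -sqrt(C1 + b^2)
 v(b) = sqrt(C1 + b^2)


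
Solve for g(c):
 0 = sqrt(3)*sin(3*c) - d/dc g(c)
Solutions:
 g(c) = C1 - sqrt(3)*cos(3*c)/3


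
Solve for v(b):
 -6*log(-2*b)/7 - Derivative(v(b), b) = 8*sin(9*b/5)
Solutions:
 v(b) = C1 - 6*b*log(-b)/7 - 6*b*log(2)/7 + 6*b/7 + 40*cos(9*b/5)/9
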